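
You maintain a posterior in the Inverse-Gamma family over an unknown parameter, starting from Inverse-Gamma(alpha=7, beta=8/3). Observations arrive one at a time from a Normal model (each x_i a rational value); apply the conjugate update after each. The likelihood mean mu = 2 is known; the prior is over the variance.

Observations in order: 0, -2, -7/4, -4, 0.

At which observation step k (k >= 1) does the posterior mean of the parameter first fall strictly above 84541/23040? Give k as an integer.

k = 4

obs 1: x=0 → posterior Inverse-Gamma(15/2, 14/3)
obs 2: x=-2 → posterior Inverse-Gamma(8, 38/3)
obs 3: x=-7/4 → posterior Inverse-Gamma(17/2, 1891/96)
obs 4: x=-4 → posterior Inverse-Gamma(9, 3619/96)
obs 5: x=0 → posterior Inverse-Gamma(19/2, 3811/96)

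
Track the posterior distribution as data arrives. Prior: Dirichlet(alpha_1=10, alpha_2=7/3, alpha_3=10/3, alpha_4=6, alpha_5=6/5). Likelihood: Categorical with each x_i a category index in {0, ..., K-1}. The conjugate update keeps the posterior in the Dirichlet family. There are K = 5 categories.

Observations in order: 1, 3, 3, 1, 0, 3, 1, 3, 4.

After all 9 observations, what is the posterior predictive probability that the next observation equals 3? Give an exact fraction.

obs 1: x=1 → posterior Dirichlet(10, 10/3, 10/3, 6, 6/5)
obs 2: x=3 → posterior Dirichlet(10, 10/3, 10/3, 7, 6/5)
obs 3: x=3 → posterior Dirichlet(10, 10/3, 10/3, 8, 6/5)
obs 4: x=1 → posterior Dirichlet(10, 13/3, 10/3, 8, 6/5)
obs 5: x=0 → posterior Dirichlet(11, 13/3, 10/3, 8, 6/5)
obs 6: x=3 → posterior Dirichlet(11, 13/3, 10/3, 9, 6/5)
obs 7: x=1 → posterior Dirichlet(11, 16/3, 10/3, 9, 6/5)
obs 8: x=3 → posterior Dirichlet(11, 16/3, 10/3, 10, 6/5)
obs 9: x=4 → posterior Dirichlet(11, 16/3, 10/3, 10, 11/5)

75/239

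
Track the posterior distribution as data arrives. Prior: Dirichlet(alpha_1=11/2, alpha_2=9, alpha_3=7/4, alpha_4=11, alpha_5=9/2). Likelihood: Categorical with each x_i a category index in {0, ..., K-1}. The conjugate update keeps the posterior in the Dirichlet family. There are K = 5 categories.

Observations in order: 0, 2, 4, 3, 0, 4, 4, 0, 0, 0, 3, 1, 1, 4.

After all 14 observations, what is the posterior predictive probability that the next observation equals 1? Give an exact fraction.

obs 1: x=0 → posterior Dirichlet(13/2, 9, 7/4, 11, 9/2)
obs 2: x=2 → posterior Dirichlet(13/2, 9, 11/4, 11, 9/2)
obs 3: x=4 → posterior Dirichlet(13/2, 9, 11/4, 11, 11/2)
obs 4: x=3 → posterior Dirichlet(13/2, 9, 11/4, 12, 11/2)
obs 5: x=0 → posterior Dirichlet(15/2, 9, 11/4, 12, 11/2)
obs 6: x=4 → posterior Dirichlet(15/2, 9, 11/4, 12, 13/2)
obs 7: x=4 → posterior Dirichlet(15/2, 9, 11/4, 12, 15/2)
obs 8: x=0 → posterior Dirichlet(17/2, 9, 11/4, 12, 15/2)
obs 9: x=0 → posterior Dirichlet(19/2, 9, 11/4, 12, 15/2)
obs 10: x=0 → posterior Dirichlet(21/2, 9, 11/4, 12, 15/2)
obs 11: x=3 → posterior Dirichlet(21/2, 9, 11/4, 13, 15/2)
obs 12: x=1 → posterior Dirichlet(21/2, 10, 11/4, 13, 15/2)
obs 13: x=1 → posterior Dirichlet(21/2, 11, 11/4, 13, 15/2)
obs 14: x=4 → posterior Dirichlet(21/2, 11, 11/4, 13, 17/2)

44/183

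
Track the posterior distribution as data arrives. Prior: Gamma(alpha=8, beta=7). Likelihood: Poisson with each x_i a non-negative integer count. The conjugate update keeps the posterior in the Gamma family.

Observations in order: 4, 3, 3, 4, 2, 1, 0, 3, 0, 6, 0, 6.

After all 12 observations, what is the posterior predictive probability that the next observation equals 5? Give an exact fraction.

obs 1: x=4 → posterior Gamma(12, 8)
obs 2: x=3 → posterior Gamma(15, 9)
obs 3: x=3 → posterior Gamma(18, 10)
obs 4: x=4 → posterior Gamma(22, 11)
obs 5: x=2 → posterior Gamma(24, 12)
obs 6: x=1 → posterior Gamma(25, 13)
obs 7: x=0 → posterior Gamma(25, 14)
obs 8: x=3 → posterior Gamma(28, 15)
obs 9: x=0 → posterior Gamma(28, 16)
obs 10: x=6 → posterior Gamma(34, 17)
obs 11: x=0 → posterior Gamma(34, 18)
obs 12: x=6 → posterior Gamma(40, 19)

191816991697275097482580912303507899010848835372603606951/4398046511104000000000000000000000000000000000000000000000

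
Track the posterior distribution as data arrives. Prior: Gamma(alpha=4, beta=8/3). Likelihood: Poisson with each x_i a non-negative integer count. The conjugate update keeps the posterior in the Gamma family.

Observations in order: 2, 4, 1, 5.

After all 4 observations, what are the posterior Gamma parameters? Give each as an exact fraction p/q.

alpha=16, beta=20/3

obs 1: x=2 → posterior Gamma(6, 11/3)
obs 2: x=4 → posterior Gamma(10, 14/3)
obs 3: x=1 → posterior Gamma(11, 17/3)
obs 4: x=5 → posterior Gamma(16, 20/3)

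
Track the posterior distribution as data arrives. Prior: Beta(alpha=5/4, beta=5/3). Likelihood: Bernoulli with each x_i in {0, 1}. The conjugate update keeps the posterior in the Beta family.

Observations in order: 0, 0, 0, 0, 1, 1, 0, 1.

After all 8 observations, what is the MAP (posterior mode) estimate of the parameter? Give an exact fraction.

obs 1: x=0 → posterior Beta(5/4, 8/3)
obs 2: x=0 → posterior Beta(5/4, 11/3)
obs 3: x=0 → posterior Beta(5/4, 14/3)
obs 4: x=0 → posterior Beta(5/4, 17/3)
obs 5: x=1 → posterior Beta(9/4, 17/3)
obs 6: x=1 → posterior Beta(13/4, 17/3)
obs 7: x=0 → posterior Beta(13/4, 20/3)
obs 8: x=1 → posterior Beta(17/4, 20/3)

39/107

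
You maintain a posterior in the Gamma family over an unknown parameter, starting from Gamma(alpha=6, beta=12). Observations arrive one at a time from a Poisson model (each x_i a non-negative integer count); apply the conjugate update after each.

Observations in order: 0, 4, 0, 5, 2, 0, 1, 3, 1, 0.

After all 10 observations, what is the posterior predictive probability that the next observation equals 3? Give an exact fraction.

30045653208051321050904911675392/480250763996501976790165756943041

obs 1: x=0 → posterior Gamma(6, 13)
obs 2: x=4 → posterior Gamma(10, 14)
obs 3: x=0 → posterior Gamma(10, 15)
obs 4: x=5 → posterior Gamma(15, 16)
obs 5: x=2 → posterior Gamma(17, 17)
obs 6: x=0 → posterior Gamma(17, 18)
obs 7: x=1 → posterior Gamma(18, 19)
obs 8: x=3 → posterior Gamma(21, 20)
obs 9: x=1 → posterior Gamma(22, 21)
obs 10: x=0 → posterior Gamma(22, 22)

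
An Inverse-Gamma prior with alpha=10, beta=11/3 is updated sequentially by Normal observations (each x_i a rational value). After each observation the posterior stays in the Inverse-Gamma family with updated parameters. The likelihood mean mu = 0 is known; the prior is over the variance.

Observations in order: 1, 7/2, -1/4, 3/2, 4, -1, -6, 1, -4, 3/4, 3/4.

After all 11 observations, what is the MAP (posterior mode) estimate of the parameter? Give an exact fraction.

obs 1: x=1 → posterior Inverse-Gamma(21/2, 25/6)
obs 2: x=7/2 → posterior Inverse-Gamma(11, 247/24)
obs 3: x=-1/4 → posterior Inverse-Gamma(23/2, 991/96)
obs 4: x=3/2 → posterior Inverse-Gamma(12, 1099/96)
obs 5: x=4 → posterior Inverse-Gamma(25/2, 1867/96)
obs 6: x=-1 → posterior Inverse-Gamma(13, 1915/96)
obs 7: x=-6 → posterior Inverse-Gamma(27/2, 3643/96)
obs 8: x=1 → posterior Inverse-Gamma(14, 3691/96)
obs 9: x=-4 → posterior Inverse-Gamma(29/2, 4459/96)
obs 10: x=3/4 → posterior Inverse-Gamma(15, 2243/48)
obs 11: x=3/4 → posterior Inverse-Gamma(31/2, 4513/96)

4513/1584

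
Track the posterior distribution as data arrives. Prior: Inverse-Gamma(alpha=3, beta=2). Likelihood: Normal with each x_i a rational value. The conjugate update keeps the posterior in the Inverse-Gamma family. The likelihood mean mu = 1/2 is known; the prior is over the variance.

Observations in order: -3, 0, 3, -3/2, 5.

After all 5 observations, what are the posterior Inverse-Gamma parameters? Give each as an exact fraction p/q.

alpha=11/2, beta=47/2

obs 1: x=-3 → posterior Inverse-Gamma(7/2, 65/8)
obs 2: x=0 → posterior Inverse-Gamma(4, 33/4)
obs 3: x=3 → posterior Inverse-Gamma(9/2, 91/8)
obs 4: x=-3/2 → posterior Inverse-Gamma(5, 107/8)
obs 5: x=5 → posterior Inverse-Gamma(11/2, 47/2)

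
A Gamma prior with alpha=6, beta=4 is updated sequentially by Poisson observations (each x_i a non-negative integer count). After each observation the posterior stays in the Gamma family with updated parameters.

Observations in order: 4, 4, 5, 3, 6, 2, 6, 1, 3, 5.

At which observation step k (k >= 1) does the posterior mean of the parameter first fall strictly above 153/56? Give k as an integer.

obs 1: x=4 → posterior Gamma(10, 5)
obs 2: x=4 → posterior Gamma(14, 6)
obs 3: x=5 → posterior Gamma(19, 7)
obs 4: x=3 → posterior Gamma(22, 8)
obs 5: x=6 → posterior Gamma(28, 9)
obs 6: x=2 → posterior Gamma(30, 10)
obs 7: x=6 → posterior Gamma(36, 11)
obs 8: x=1 → posterior Gamma(37, 12)
obs 9: x=3 → posterior Gamma(40, 13)
obs 10: x=5 → posterior Gamma(45, 14)

k = 4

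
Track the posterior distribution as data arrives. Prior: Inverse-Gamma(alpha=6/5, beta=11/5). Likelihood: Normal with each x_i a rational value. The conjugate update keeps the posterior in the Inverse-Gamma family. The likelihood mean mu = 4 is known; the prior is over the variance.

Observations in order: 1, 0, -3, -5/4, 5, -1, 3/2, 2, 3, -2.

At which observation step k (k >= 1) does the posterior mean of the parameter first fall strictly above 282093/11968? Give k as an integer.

k = 4

obs 1: x=1 → posterior Inverse-Gamma(17/10, 67/10)
obs 2: x=0 → posterior Inverse-Gamma(11/5, 147/10)
obs 3: x=-3 → posterior Inverse-Gamma(27/10, 196/5)
obs 4: x=-5/4 → posterior Inverse-Gamma(16/5, 8477/160)
obs 5: x=5 → posterior Inverse-Gamma(37/10, 8557/160)
obs 6: x=-1 → posterior Inverse-Gamma(21/5, 10557/160)
obs 7: x=3/2 → posterior Inverse-Gamma(47/10, 11057/160)
obs 8: x=2 → posterior Inverse-Gamma(26/5, 11377/160)
obs 9: x=3 → posterior Inverse-Gamma(57/10, 11457/160)
obs 10: x=-2 → posterior Inverse-Gamma(31/5, 14337/160)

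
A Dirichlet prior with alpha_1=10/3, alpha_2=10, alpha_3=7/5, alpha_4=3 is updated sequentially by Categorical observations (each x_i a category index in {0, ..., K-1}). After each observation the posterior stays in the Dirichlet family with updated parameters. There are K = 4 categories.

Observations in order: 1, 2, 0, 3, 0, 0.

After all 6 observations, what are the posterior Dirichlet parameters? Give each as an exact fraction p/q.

alpha_1=19/3, alpha_2=11, alpha_3=12/5, alpha_4=4

obs 1: x=1 → posterior Dirichlet(10/3, 11, 7/5, 3)
obs 2: x=2 → posterior Dirichlet(10/3, 11, 12/5, 3)
obs 3: x=0 → posterior Dirichlet(13/3, 11, 12/5, 3)
obs 4: x=3 → posterior Dirichlet(13/3, 11, 12/5, 4)
obs 5: x=0 → posterior Dirichlet(16/3, 11, 12/5, 4)
obs 6: x=0 → posterior Dirichlet(19/3, 11, 12/5, 4)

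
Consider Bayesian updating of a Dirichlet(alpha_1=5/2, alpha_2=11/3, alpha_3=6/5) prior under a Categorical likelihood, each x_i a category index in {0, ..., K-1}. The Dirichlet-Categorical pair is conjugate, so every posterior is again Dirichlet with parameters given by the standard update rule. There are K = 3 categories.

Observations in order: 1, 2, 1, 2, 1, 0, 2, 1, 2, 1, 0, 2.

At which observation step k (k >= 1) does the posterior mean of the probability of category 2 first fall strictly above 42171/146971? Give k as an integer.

k = 7

obs 1: x=1 → posterior Dirichlet(5/2, 14/3, 6/5)
obs 2: x=2 → posterior Dirichlet(5/2, 14/3, 11/5)
obs 3: x=1 → posterior Dirichlet(5/2, 17/3, 11/5)
obs 4: x=2 → posterior Dirichlet(5/2, 17/3, 16/5)
obs 5: x=1 → posterior Dirichlet(5/2, 20/3, 16/5)
obs 6: x=0 → posterior Dirichlet(7/2, 20/3, 16/5)
obs 7: x=2 → posterior Dirichlet(7/2, 20/3, 21/5)
obs 8: x=1 → posterior Dirichlet(7/2, 23/3, 21/5)
obs 9: x=2 → posterior Dirichlet(7/2, 23/3, 26/5)
obs 10: x=1 → posterior Dirichlet(7/2, 26/3, 26/5)
obs 11: x=0 → posterior Dirichlet(9/2, 26/3, 26/5)
obs 12: x=2 → posterior Dirichlet(9/2, 26/3, 31/5)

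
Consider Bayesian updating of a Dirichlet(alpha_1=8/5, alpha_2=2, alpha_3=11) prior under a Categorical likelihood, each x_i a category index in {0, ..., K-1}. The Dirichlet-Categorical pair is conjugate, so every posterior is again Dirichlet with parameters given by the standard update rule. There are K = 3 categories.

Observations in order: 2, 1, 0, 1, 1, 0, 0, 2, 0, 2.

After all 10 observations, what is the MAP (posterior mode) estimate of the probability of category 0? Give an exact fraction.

obs 1: x=2 → posterior Dirichlet(8/5, 2, 12)
obs 2: x=1 → posterior Dirichlet(8/5, 3, 12)
obs 3: x=0 → posterior Dirichlet(13/5, 3, 12)
obs 4: x=1 → posterior Dirichlet(13/5, 4, 12)
obs 5: x=1 → posterior Dirichlet(13/5, 5, 12)
obs 6: x=0 → posterior Dirichlet(18/5, 5, 12)
obs 7: x=0 → posterior Dirichlet(23/5, 5, 12)
obs 8: x=2 → posterior Dirichlet(23/5, 5, 13)
obs 9: x=0 → posterior Dirichlet(28/5, 5, 13)
obs 10: x=2 → posterior Dirichlet(28/5, 5, 14)

23/108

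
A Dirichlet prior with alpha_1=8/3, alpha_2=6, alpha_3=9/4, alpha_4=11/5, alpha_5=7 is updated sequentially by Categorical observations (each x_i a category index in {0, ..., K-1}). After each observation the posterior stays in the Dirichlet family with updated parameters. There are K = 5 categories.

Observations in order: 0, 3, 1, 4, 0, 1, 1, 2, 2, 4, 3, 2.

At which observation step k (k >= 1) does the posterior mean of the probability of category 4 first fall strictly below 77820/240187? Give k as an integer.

k = 2

obs 1: x=0 → posterior Dirichlet(11/3, 6, 9/4, 11/5, 7)
obs 2: x=3 → posterior Dirichlet(11/3, 6, 9/4, 16/5, 7)
obs 3: x=1 → posterior Dirichlet(11/3, 7, 9/4, 16/5, 7)
obs 4: x=4 → posterior Dirichlet(11/3, 7, 9/4, 16/5, 8)
obs 5: x=0 → posterior Dirichlet(14/3, 7, 9/4, 16/5, 8)
obs 6: x=1 → posterior Dirichlet(14/3, 8, 9/4, 16/5, 8)
obs 7: x=1 → posterior Dirichlet(14/3, 9, 9/4, 16/5, 8)
obs 8: x=2 → posterior Dirichlet(14/3, 9, 13/4, 16/5, 8)
obs 9: x=2 → posterior Dirichlet(14/3, 9, 17/4, 16/5, 8)
obs 10: x=4 → posterior Dirichlet(14/3, 9, 17/4, 16/5, 9)
obs 11: x=3 → posterior Dirichlet(14/3, 9, 17/4, 21/5, 9)
obs 12: x=2 → posterior Dirichlet(14/3, 9, 21/4, 21/5, 9)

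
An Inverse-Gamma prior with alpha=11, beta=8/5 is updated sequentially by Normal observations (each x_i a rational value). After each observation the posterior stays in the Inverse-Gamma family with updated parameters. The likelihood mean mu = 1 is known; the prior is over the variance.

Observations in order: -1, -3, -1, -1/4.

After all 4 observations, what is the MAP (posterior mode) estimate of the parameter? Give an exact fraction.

obs 1: x=-1 → posterior Inverse-Gamma(23/2, 18/5)
obs 2: x=-3 → posterior Inverse-Gamma(12, 58/5)
obs 3: x=-1 → posterior Inverse-Gamma(25/2, 68/5)
obs 4: x=-1/4 → posterior Inverse-Gamma(13, 2301/160)

2301/2240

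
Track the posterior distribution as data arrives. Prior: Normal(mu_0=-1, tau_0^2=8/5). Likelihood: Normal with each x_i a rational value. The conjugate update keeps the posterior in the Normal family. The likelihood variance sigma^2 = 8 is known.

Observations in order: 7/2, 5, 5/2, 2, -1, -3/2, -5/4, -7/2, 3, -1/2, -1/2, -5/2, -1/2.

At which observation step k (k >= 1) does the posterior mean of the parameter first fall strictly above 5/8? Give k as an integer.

obs 1: x=7/2 → posterior Normal(-1/4, 4/3)
obs 2: x=5 → posterior Normal(1/2, 8/7)
obs 3: x=5/2 → posterior Normal(3/4, 1)
obs 4: x=2 → posterior Normal(8/9, 8/9)
obs 5: x=-1 → posterior Normal(7/10, 4/5)
obs 6: x=-3/2 → posterior Normal(1/2, 8/11)
obs 7: x=-5/4 → posterior Normal(17/48, 2/3)
obs 8: x=-7/2 → posterior Normal(3/52, 8/13)
obs 9: x=3 → posterior Normal(15/56, 4/7)
obs 10: x=-1/2 → posterior Normal(13/60, 8/15)
obs 11: x=-1/2 → posterior Normal(11/64, 1/2)
obs 12: x=-5/2 → posterior Normal(1/68, 8/17)
obs 13: x=-1/2 → posterior Normal(-1/72, 4/9)

k = 3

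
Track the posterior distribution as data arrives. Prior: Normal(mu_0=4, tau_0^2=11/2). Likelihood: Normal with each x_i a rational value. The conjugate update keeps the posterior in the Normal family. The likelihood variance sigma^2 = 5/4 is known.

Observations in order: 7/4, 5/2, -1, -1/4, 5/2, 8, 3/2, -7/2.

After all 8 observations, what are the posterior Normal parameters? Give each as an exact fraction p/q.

obs 1: x=7/4 → posterior Normal(13/6, 55/54)
obs 2: x=5/2 → posterior Normal(227/98, 55/98)
obs 3: x=-1 → posterior Normal(183/142, 55/142)
obs 4: x=-1/4 → posterior Normal(86/93, 55/186)
obs 5: x=5/2 → posterior Normal(141/115, 11/46)
obs 6: x=8 → posterior Normal(317/137, 55/274)
obs 7: x=3/2 → posterior Normal(350/159, 55/318)
obs 8: x=-7/2 → posterior Normal(273/181, 55/362)

mu_0=273/181, tau_0^2=55/362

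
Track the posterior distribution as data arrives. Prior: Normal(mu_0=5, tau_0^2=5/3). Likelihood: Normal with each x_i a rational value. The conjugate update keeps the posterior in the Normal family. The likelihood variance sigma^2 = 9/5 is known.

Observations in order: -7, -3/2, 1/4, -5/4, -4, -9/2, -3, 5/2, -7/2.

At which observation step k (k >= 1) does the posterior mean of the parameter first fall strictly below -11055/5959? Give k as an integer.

k = 7

obs 1: x=-7 → posterior Normal(-10/13, 45/52)
obs 2: x=-3/2 → posterior Normal(-155/154, 45/77)
obs 3: x=1/4 → posterior Normal(-95/136, 15/34)
obs 4: x=-5/4 → posterior Normal(-205/254, 45/127)
obs 5: x=-4 → posterior Normal(-405/304, 45/152)
obs 6: x=-9/2 → posterior Normal(-105/59, 15/59)
obs 7: x=-3 → posterior Normal(-195/101, 45/202)
obs 8: x=5/2 → posterior Normal(-655/454, 45/227)
obs 9: x=-7/2 → posterior Normal(-415/252, 5/28)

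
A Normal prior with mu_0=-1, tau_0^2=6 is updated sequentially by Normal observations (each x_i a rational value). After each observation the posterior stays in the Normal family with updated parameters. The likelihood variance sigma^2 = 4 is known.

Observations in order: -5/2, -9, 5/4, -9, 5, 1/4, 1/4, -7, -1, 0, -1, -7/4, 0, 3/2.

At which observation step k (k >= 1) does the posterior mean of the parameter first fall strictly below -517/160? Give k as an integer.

k = 2

obs 1: x=-5/2 → posterior Normal(-19/10, 12/5)
obs 2: x=-9 → posterior Normal(-73/16, 3/2)
obs 3: x=5/4 → posterior Normal(-131/44, 12/11)
obs 4: x=-9 → posterior Normal(-239/56, 6/7)
obs 5: x=5 → posterior Normal(-179/68, 12/17)
obs 6: x=1/4 → posterior Normal(-11/5, 3/5)
obs 7: x=1/4 → posterior Normal(-173/92, 12/23)
obs 8: x=-7 → posterior Normal(-257/104, 6/13)
obs 9: x=-1 → posterior Normal(-269/116, 12/29)
obs 10: x=0 → posterior Normal(-269/128, 3/8)
obs 11: x=-1 → posterior Normal(-281/140, 12/35)
obs 12: x=-7/4 → posterior Normal(-151/76, 6/19)
obs 13: x=0 → posterior Normal(-151/82, 12/41)
obs 14: x=3/2 → posterior Normal(-71/44, 3/11)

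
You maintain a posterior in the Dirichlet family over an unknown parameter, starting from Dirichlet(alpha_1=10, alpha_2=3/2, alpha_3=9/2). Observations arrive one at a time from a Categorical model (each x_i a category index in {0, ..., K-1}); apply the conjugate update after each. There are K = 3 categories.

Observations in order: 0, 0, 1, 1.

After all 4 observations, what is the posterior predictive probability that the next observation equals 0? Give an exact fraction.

3/5

obs 1: x=0 → posterior Dirichlet(11, 3/2, 9/2)
obs 2: x=0 → posterior Dirichlet(12, 3/2, 9/2)
obs 3: x=1 → posterior Dirichlet(12, 5/2, 9/2)
obs 4: x=1 → posterior Dirichlet(12, 7/2, 9/2)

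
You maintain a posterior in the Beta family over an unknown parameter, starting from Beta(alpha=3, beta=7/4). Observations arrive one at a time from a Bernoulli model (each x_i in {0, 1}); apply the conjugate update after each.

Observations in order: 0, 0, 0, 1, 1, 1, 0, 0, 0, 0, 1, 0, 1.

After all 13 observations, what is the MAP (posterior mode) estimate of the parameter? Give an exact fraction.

4/9

obs 1: x=0 → posterior Beta(3, 11/4)
obs 2: x=0 → posterior Beta(3, 15/4)
obs 3: x=0 → posterior Beta(3, 19/4)
obs 4: x=1 → posterior Beta(4, 19/4)
obs 5: x=1 → posterior Beta(5, 19/4)
obs 6: x=1 → posterior Beta(6, 19/4)
obs 7: x=0 → posterior Beta(6, 23/4)
obs 8: x=0 → posterior Beta(6, 27/4)
obs 9: x=0 → posterior Beta(6, 31/4)
obs 10: x=0 → posterior Beta(6, 35/4)
obs 11: x=1 → posterior Beta(7, 35/4)
obs 12: x=0 → posterior Beta(7, 39/4)
obs 13: x=1 → posterior Beta(8, 39/4)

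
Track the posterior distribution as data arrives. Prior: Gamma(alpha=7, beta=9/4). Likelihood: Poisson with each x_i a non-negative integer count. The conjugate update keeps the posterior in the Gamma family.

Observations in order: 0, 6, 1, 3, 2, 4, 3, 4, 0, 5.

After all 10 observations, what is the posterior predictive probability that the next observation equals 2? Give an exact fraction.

obs 1: x=0 → posterior Gamma(7, 13/4)
obs 2: x=6 → posterior Gamma(13, 17/4)
obs 3: x=1 → posterior Gamma(14, 21/4)
obs 4: x=3 → posterior Gamma(17, 25/4)
obs 5: x=2 → posterior Gamma(19, 29/4)
obs 6: x=4 → posterior Gamma(23, 33/4)
obs 7: x=3 → posterior Gamma(26, 37/4)
obs 8: x=4 → posterior Gamma(30, 41/4)
obs 9: x=0 → posterior Gamma(30, 45/4)
obs 10: x=5 → posterior Gamma(35, 49/4)

1446516304227473817598879009675244403139980028091600351723629920/6283580383636683322486356945483938304940731973668146791149026213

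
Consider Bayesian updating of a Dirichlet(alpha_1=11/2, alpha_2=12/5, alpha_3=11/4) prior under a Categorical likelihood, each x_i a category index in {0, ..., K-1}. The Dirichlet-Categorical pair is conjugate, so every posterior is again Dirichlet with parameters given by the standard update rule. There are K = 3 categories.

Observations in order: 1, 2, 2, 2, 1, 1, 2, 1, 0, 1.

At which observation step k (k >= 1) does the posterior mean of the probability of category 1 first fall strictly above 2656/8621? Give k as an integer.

k = 6

obs 1: x=1 → posterior Dirichlet(11/2, 17/5, 11/4)
obs 2: x=2 → posterior Dirichlet(11/2, 17/5, 15/4)
obs 3: x=2 → posterior Dirichlet(11/2, 17/5, 19/4)
obs 4: x=2 → posterior Dirichlet(11/2, 17/5, 23/4)
obs 5: x=1 → posterior Dirichlet(11/2, 22/5, 23/4)
obs 6: x=1 → posterior Dirichlet(11/2, 27/5, 23/4)
obs 7: x=2 → posterior Dirichlet(11/2, 27/5, 27/4)
obs 8: x=1 → posterior Dirichlet(11/2, 32/5, 27/4)
obs 9: x=0 → posterior Dirichlet(13/2, 32/5, 27/4)
obs 10: x=1 → posterior Dirichlet(13/2, 37/5, 27/4)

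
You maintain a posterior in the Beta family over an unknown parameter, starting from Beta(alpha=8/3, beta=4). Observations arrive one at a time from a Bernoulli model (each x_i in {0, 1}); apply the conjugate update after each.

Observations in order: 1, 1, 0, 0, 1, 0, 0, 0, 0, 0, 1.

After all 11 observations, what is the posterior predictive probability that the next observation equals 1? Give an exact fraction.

obs 1: x=1 → posterior Beta(11/3, 4)
obs 2: x=1 → posterior Beta(14/3, 4)
obs 3: x=0 → posterior Beta(14/3, 5)
obs 4: x=0 → posterior Beta(14/3, 6)
obs 5: x=1 → posterior Beta(17/3, 6)
obs 6: x=0 → posterior Beta(17/3, 7)
obs 7: x=0 → posterior Beta(17/3, 8)
obs 8: x=0 → posterior Beta(17/3, 9)
obs 9: x=0 → posterior Beta(17/3, 10)
obs 10: x=0 → posterior Beta(17/3, 11)
obs 11: x=1 → posterior Beta(20/3, 11)

20/53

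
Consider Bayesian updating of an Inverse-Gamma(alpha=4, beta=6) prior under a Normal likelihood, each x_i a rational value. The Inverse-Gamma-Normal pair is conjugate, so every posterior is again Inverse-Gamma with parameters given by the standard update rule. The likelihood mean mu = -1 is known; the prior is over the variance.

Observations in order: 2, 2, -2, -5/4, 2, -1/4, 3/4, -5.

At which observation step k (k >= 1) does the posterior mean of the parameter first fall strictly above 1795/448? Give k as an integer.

k = 8

obs 1: x=2 → posterior Inverse-Gamma(9/2, 21/2)
obs 2: x=2 → posterior Inverse-Gamma(5, 15)
obs 3: x=-2 → posterior Inverse-Gamma(11/2, 31/2)
obs 4: x=-5/4 → posterior Inverse-Gamma(6, 497/32)
obs 5: x=2 → posterior Inverse-Gamma(13/2, 641/32)
obs 6: x=-1/4 → posterior Inverse-Gamma(7, 325/16)
obs 7: x=3/4 → posterior Inverse-Gamma(15/2, 699/32)
obs 8: x=-5 → posterior Inverse-Gamma(8, 955/32)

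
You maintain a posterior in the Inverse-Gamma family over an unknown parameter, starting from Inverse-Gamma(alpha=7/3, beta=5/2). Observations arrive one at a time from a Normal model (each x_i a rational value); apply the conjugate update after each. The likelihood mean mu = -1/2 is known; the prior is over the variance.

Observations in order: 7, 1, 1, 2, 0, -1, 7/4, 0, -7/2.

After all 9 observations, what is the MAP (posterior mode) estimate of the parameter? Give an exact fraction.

4167/752

obs 1: x=7 → posterior Inverse-Gamma(17/6, 245/8)
obs 2: x=1 → posterior Inverse-Gamma(10/3, 127/4)
obs 3: x=1 → posterior Inverse-Gamma(23/6, 263/8)
obs 4: x=2 → posterior Inverse-Gamma(13/3, 36)
obs 5: x=0 → posterior Inverse-Gamma(29/6, 289/8)
obs 6: x=-1 → posterior Inverse-Gamma(16/3, 145/4)
obs 7: x=7/4 → posterior Inverse-Gamma(35/6, 1241/32)
obs 8: x=0 → posterior Inverse-Gamma(19/3, 1245/32)
obs 9: x=-7/2 → posterior Inverse-Gamma(41/6, 1389/32)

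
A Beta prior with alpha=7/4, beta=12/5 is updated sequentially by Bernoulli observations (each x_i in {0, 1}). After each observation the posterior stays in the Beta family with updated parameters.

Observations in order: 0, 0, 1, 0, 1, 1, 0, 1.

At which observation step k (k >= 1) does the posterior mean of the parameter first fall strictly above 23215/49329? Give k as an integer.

obs 1: x=0 → posterior Beta(7/4, 17/5)
obs 2: x=0 → posterior Beta(7/4, 22/5)
obs 3: x=1 → posterior Beta(11/4, 22/5)
obs 4: x=0 → posterior Beta(11/4, 27/5)
obs 5: x=1 → posterior Beta(15/4, 27/5)
obs 6: x=1 → posterior Beta(19/4, 27/5)
obs 7: x=0 → posterior Beta(19/4, 32/5)
obs 8: x=1 → posterior Beta(23/4, 32/5)

k = 8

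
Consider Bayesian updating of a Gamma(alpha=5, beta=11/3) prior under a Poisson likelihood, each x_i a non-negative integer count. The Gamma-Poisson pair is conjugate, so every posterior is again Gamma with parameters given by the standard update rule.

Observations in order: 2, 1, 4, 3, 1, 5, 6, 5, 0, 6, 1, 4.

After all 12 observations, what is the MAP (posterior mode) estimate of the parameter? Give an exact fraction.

obs 1: x=2 → posterior Gamma(7, 14/3)
obs 2: x=1 → posterior Gamma(8, 17/3)
obs 3: x=4 → posterior Gamma(12, 20/3)
obs 4: x=3 → posterior Gamma(15, 23/3)
obs 5: x=1 → posterior Gamma(16, 26/3)
obs 6: x=5 → posterior Gamma(21, 29/3)
obs 7: x=6 → posterior Gamma(27, 32/3)
obs 8: x=5 → posterior Gamma(32, 35/3)
obs 9: x=0 → posterior Gamma(32, 38/3)
obs 10: x=6 → posterior Gamma(38, 41/3)
obs 11: x=1 → posterior Gamma(39, 44/3)
obs 12: x=4 → posterior Gamma(43, 47/3)

126/47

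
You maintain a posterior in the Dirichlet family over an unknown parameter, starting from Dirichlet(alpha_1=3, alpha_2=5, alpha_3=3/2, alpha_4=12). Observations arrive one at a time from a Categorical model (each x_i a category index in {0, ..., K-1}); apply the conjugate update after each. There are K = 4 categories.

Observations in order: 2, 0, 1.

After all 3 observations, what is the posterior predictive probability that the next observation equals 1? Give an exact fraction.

12/49

obs 1: x=2 → posterior Dirichlet(3, 5, 5/2, 12)
obs 2: x=0 → posterior Dirichlet(4, 5, 5/2, 12)
obs 3: x=1 → posterior Dirichlet(4, 6, 5/2, 12)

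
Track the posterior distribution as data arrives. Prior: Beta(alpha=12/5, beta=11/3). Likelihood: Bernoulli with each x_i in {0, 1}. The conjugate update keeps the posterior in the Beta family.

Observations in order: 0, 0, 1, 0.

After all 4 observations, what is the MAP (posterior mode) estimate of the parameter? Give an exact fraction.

36/121

obs 1: x=0 → posterior Beta(12/5, 14/3)
obs 2: x=0 → posterior Beta(12/5, 17/3)
obs 3: x=1 → posterior Beta(17/5, 17/3)
obs 4: x=0 → posterior Beta(17/5, 20/3)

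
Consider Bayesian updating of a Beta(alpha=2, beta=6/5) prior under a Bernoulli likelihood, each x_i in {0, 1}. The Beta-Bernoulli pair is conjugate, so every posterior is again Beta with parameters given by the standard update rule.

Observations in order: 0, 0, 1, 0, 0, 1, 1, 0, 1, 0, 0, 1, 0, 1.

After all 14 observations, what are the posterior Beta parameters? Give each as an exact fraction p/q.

alpha=8, beta=46/5

obs 1: x=0 → posterior Beta(2, 11/5)
obs 2: x=0 → posterior Beta(2, 16/5)
obs 3: x=1 → posterior Beta(3, 16/5)
obs 4: x=0 → posterior Beta(3, 21/5)
obs 5: x=0 → posterior Beta(3, 26/5)
obs 6: x=1 → posterior Beta(4, 26/5)
obs 7: x=1 → posterior Beta(5, 26/5)
obs 8: x=0 → posterior Beta(5, 31/5)
obs 9: x=1 → posterior Beta(6, 31/5)
obs 10: x=0 → posterior Beta(6, 36/5)
obs 11: x=0 → posterior Beta(6, 41/5)
obs 12: x=1 → posterior Beta(7, 41/5)
obs 13: x=0 → posterior Beta(7, 46/5)
obs 14: x=1 → posterior Beta(8, 46/5)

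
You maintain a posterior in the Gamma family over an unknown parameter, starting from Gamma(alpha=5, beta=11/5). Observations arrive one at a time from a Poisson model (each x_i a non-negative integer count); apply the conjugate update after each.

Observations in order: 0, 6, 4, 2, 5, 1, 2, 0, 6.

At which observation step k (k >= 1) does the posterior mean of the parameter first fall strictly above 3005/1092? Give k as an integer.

obs 1: x=0 → posterior Gamma(5, 16/5)
obs 2: x=6 → posterior Gamma(11, 21/5)
obs 3: x=4 → posterior Gamma(15, 26/5)
obs 4: x=2 → posterior Gamma(17, 31/5)
obs 5: x=5 → posterior Gamma(22, 36/5)
obs 6: x=1 → posterior Gamma(23, 41/5)
obs 7: x=2 → posterior Gamma(25, 46/5)
obs 8: x=0 → posterior Gamma(25, 51/5)
obs 9: x=6 → posterior Gamma(31, 56/5)

k = 3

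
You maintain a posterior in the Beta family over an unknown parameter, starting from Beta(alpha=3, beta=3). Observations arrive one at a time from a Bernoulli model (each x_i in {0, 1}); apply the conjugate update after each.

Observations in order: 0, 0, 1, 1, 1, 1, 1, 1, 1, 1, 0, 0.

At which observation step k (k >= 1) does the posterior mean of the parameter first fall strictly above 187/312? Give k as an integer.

obs 1: x=0 → posterior Beta(3, 4)
obs 2: x=0 → posterior Beta(3, 5)
obs 3: x=1 → posterior Beta(4, 5)
obs 4: x=1 → posterior Beta(5, 5)
obs 5: x=1 → posterior Beta(6, 5)
obs 6: x=1 → posterior Beta(7, 5)
obs 7: x=1 → posterior Beta(8, 5)
obs 8: x=1 → posterior Beta(9, 5)
obs 9: x=1 → posterior Beta(10, 5)
obs 10: x=1 → posterior Beta(11, 5)
obs 11: x=0 → posterior Beta(11, 6)
obs 12: x=0 → posterior Beta(11, 7)

k = 7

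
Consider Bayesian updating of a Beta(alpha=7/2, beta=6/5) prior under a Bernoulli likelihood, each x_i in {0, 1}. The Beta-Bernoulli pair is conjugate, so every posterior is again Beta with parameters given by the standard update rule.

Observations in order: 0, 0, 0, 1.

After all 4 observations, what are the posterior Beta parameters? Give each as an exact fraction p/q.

alpha=9/2, beta=21/5

obs 1: x=0 → posterior Beta(7/2, 11/5)
obs 2: x=0 → posterior Beta(7/2, 16/5)
obs 3: x=0 → posterior Beta(7/2, 21/5)
obs 4: x=1 → posterior Beta(9/2, 21/5)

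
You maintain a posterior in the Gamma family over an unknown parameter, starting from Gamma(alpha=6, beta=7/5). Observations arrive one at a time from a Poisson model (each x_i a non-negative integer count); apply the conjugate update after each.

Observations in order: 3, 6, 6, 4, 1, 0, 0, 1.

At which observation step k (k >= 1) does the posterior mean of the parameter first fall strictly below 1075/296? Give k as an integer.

k = 6

obs 1: x=3 → posterior Gamma(9, 12/5)
obs 2: x=6 → posterior Gamma(15, 17/5)
obs 3: x=6 → posterior Gamma(21, 22/5)
obs 4: x=4 → posterior Gamma(25, 27/5)
obs 5: x=1 → posterior Gamma(26, 32/5)
obs 6: x=0 → posterior Gamma(26, 37/5)
obs 7: x=0 → posterior Gamma(26, 42/5)
obs 8: x=1 → posterior Gamma(27, 47/5)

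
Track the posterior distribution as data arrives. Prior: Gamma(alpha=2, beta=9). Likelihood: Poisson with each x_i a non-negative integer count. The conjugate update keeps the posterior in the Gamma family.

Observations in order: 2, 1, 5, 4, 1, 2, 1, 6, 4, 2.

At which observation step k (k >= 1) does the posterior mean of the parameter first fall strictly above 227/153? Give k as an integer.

obs 1: x=2 → posterior Gamma(4, 10)
obs 2: x=1 → posterior Gamma(5, 11)
obs 3: x=5 → posterior Gamma(10, 12)
obs 4: x=4 → posterior Gamma(14, 13)
obs 5: x=1 → posterior Gamma(15, 14)
obs 6: x=2 → posterior Gamma(17, 15)
obs 7: x=1 → posterior Gamma(18, 16)
obs 8: x=6 → posterior Gamma(24, 17)
obs 9: x=4 → posterior Gamma(28, 18)
obs 10: x=2 → posterior Gamma(30, 19)

k = 9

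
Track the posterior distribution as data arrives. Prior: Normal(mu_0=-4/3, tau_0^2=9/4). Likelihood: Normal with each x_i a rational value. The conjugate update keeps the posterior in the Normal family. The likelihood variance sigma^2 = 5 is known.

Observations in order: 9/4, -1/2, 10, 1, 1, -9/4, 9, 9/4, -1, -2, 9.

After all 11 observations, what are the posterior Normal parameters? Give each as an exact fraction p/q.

mu_0=2785/1428, tau_0^2=45/119

obs 1: x=9/4 → posterior Normal(-77/348, 45/29)
obs 2: x=-1/2 → posterior Normal(-131/456, 45/38)
obs 3: x=10 → posterior Normal(949/564, 45/47)
obs 4: x=1 → posterior Normal(151/96, 45/56)
obs 5: x=1 → posterior Normal(233/156, 9/13)
obs 6: x=-9/4 → posterior Normal(461/444, 45/74)
obs 7: x=9 → posterior Normal(947/498, 45/83)
obs 8: x=9/4 → posterior Normal(2137/1104, 45/92)
obs 9: x=-1 → posterior Normal(2029/1212, 45/101)
obs 10: x=-2 → posterior Normal(1813/1320, 9/22)
obs 11: x=9 → posterior Normal(2785/1428, 45/119)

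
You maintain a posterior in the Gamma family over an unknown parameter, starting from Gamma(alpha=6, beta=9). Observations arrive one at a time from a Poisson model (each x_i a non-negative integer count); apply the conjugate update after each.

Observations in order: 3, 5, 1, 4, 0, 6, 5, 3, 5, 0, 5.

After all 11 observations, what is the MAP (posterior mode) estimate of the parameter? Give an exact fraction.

obs 1: x=3 → posterior Gamma(9, 10)
obs 2: x=5 → posterior Gamma(14, 11)
obs 3: x=1 → posterior Gamma(15, 12)
obs 4: x=4 → posterior Gamma(19, 13)
obs 5: x=0 → posterior Gamma(19, 14)
obs 6: x=6 → posterior Gamma(25, 15)
obs 7: x=5 → posterior Gamma(30, 16)
obs 8: x=3 → posterior Gamma(33, 17)
obs 9: x=5 → posterior Gamma(38, 18)
obs 10: x=0 → posterior Gamma(38, 19)
obs 11: x=5 → posterior Gamma(43, 20)

21/10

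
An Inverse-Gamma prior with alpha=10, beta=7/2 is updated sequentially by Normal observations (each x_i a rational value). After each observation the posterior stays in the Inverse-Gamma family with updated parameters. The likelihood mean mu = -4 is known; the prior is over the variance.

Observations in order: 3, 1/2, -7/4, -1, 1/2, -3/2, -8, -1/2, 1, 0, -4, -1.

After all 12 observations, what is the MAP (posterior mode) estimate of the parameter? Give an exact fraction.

3121/544

obs 1: x=3 → posterior Inverse-Gamma(21/2, 28)
obs 2: x=1/2 → posterior Inverse-Gamma(11, 305/8)
obs 3: x=-7/4 → posterior Inverse-Gamma(23/2, 1301/32)
obs 4: x=-1 → posterior Inverse-Gamma(12, 1445/32)
obs 5: x=1/2 → posterior Inverse-Gamma(25/2, 1769/32)
obs 6: x=-3/2 → posterior Inverse-Gamma(13, 1869/32)
obs 7: x=-8 → posterior Inverse-Gamma(27/2, 2125/32)
obs 8: x=-1/2 → posterior Inverse-Gamma(14, 2321/32)
obs 9: x=1 → posterior Inverse-Gamma(29/2, 2721/32)
obs 10: x=0 → posterior Inverse-Gamma(15, 2977/32)
obs 11: x=-4 → posterior Inverse-Gamma(31/2, 2977/32)
obs 12: x=-1 → posterior Inverse-Gamma(16, 3121/32)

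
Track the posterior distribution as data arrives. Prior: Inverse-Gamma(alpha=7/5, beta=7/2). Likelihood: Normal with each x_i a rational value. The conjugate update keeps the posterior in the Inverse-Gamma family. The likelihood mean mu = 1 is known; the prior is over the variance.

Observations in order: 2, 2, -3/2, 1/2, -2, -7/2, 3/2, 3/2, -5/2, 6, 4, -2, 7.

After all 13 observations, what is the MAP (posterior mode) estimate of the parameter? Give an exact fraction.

1365/178

obs 1: x=2 → posterior Inverse-Gamma(19/10, 4)
obs 2: x=2 → posterior Inverse-Gamma(12/5, 9/2)
obs 3: x=-3/2 → posterior Inverse-Gamma(29/10, 61/8)
obs 4: x=1/2 → posterior Inverse-Gamma(17/5, 31/4)
obs 5: x=-2 → posterior Inverse-Gamma(39/10, 49/4)
obs 6: x=-7/2 → posterior Inverse-Gamma(22/5, 179/8)
obs 7: x=3/2 → posterior Inverse-Gamma(49/10, 45/2)
obs 8: x=3/2 → posterior Inverse-Gamma(27/5, 181/8)
obs 9: x=-5/2 → posterior Inverse-Gamma(59/10, 115/4)
obs 10: x=6 → posterior Inverse-Gamma(32/5, 165/4)
obs 11: x=4 → posterior Inverse-Gamma(69/10, 183/4)
obs 12: x=-2 → posterior Inverse-Gamma(37/5, 201/4)
obs 13: x=7 → posterior Inverse-Gamma(79/10, 273/4)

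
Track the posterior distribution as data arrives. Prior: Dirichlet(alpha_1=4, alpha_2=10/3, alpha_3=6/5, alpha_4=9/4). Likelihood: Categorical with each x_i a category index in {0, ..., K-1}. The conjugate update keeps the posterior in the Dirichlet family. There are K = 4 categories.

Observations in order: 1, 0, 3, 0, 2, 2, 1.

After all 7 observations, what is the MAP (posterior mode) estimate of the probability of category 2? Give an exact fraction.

obs 1: x=1 → posterior Dirichlet(4, 13/3, 6/5, 9/4)
obs 2: x=0 → posterior Dirichlet(5, 13/3, 6/5, 9/4)
obs 3: x=3 → posterior Dirichlet(5, 13/3, 6/5, 13/4)
obs 4: x=0 → posterior Dirichlet(6, 13/3, 6/5, 13/4)
obs 5: x=2 → posterior Dirichlet(6, 13/3, 11/5, 13/4)
obs 6: x=2 → posterior Dirichlet(6, 13/3, 16/5, 13/4)
obs 7: x=1 → posterior Dirichlet(6, 16/3, 16/5, 13/4)

132/827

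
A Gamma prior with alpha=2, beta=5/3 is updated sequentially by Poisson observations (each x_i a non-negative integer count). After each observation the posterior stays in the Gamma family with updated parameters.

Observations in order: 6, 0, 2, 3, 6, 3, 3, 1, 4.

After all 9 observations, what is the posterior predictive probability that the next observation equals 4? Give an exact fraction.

obs 1: x=6 → posterior Gamma(8, 8/3)
obs 2: x=0 → posterior Gamma(8, 11/3)
obs 3: x=2 → posterior Gamma(10, 14/3)
obs 4: x=3 → posterior Gamma(13, 17/3)
obs 5: x=6 → posterior Gamma(19, 20/3)
obs 6: x=3 → posterior Gamma(22, 23/3)
obs 7: x=3 → posterior Gamma(25, 26/3)
obs 8: x=1 → posterior Gamma(26, 29/3)
obs 9: x=4 → posterior Gamma(30, 32/3)

946128204485551628993062002291948123888668268036096/6300042853452278262581636762362904846668243408203125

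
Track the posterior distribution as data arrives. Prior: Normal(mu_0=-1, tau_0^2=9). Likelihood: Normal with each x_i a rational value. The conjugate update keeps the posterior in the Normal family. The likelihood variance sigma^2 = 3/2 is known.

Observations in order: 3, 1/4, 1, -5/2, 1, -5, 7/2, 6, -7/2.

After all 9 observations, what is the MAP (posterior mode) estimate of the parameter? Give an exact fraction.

obs 1: x=3 → posterior Normal(17/7, 9/7)
obs 2: x=1/4 → posterior Normal(37/26, 9/13)
obs 3: x=1 → posterior Normal(49/38, 9/19)
obs 4: x=-5/2 → posterior Normal(19/50, 9/25)
obs 5: x=1 → posterior Normal(1/2, 9/31)
obs 6: x=-5 → posterior Normal(-29/74, 9/37)
obs 7: x=7/2 → posterior Normal(13/86, 9/43)
obs 8: x=6 → posterior Normal(85/98, 9/49)
obs 9: x=-7/2 → posterior Normal(43/110, 9/55)

43/110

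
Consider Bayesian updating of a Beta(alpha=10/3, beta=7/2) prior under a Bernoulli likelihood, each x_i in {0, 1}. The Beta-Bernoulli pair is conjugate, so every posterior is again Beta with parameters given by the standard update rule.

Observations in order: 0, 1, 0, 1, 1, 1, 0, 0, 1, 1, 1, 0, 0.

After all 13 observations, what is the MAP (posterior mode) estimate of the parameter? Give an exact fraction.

obs 1: x=0 → posterior Beta(10/3, 9/2)
obs 2: x=1 → posterior Beta(13/3, 9/2)
obs 3: x=0 → posterior Beta(13/3, 11/2)
obs 4: x=1 → posterior Beta(16/3, 11/2)
obs 5: x=1 → posterior Beta(19/3, 11/2)
obs 6: x=1 → posterior Beta(22/3, 11/2)
obs 7: x=0 → posterior Beta(22/3, 13/2)
obs 8: x=0 → posterior Beta(22/3, 15/2)
obs 9: x=1 → posterior Beta(25/3, 15/2)
obs 10: x=1 → posterior Beta(28/3, 15/2)
obs 11: x=1 → posterior Beta(31/3, 15/2)
obs 12: x=0 → posterior Beta(31/3, 17/2)
obs 13: x=0 → posterior Beta(31/3, 19/2)

56/107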